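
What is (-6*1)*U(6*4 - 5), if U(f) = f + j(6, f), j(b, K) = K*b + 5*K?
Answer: -1368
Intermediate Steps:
j(b, K) = 5*K + K*b
U(f) = 12*f (U(f) = f + f*(5 + 6) = f + f*11 = f + 11*f = 12*f)
(-6*1)*U(6*4 - 5) = (-6*1)*(12*(6*4 - 5)) = -72*(24 - 5) = -72*19 = -6*228 = -1368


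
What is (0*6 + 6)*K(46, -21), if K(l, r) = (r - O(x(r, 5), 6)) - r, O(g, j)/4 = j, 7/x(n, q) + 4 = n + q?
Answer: -144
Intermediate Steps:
x(n, q) = 7/(-4 + n + q) (x(n, q) = 7/(-4 + (n + q)) = 7/(-4 + n + q))
O(g, j) = 4*j
K(l, r) = -24 (K(l, r) = (r - 4*6) - r = (r - 1*24) - r = (r - 24) - r = (-24 + r) - r = -24)
(0*6 + 6)*K(46, -21) = (0*6 + 6)*(-24) = (0 + 6)*(-24) = 6*(-24) = -144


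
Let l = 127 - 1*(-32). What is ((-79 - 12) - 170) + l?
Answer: -102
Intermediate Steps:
l = 159 (l = 127 + 32 = 159)
((-79 - 12) - 170) + l = ((-79 - 12) - 170) + 159 = (-91 - 170) + 159 = -261 + 159 = -102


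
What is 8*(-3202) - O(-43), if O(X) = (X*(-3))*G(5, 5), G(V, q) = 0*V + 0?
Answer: -25616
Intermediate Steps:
G(V, q) = 0 (G(V, q) = 0 + 0 = 0)
O(X) = 0 (O(X) = (X*(-3))*0 = -3*X*0 = 0)
8*(-3202) - O(-43) = 8*(-3202) - 1*0 = -25616 + 0 = -25616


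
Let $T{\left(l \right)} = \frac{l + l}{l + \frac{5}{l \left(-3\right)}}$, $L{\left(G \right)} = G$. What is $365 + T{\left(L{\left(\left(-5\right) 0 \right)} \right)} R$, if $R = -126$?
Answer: $365$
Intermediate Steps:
$T{\left(l \right)} = \frac{2 l}{l - \frac{5}{3 l}}$ ($T{\left(l \right)} = \frac{2 l}{l + \frac{5}{\left(-3\right) l}} = \frac{2 l}{l + 5 \left(- \frac{1}{3 l}\right)} = \frac{2 l}{l - \frac{5}{3 l}}$)
$365 + T{\left(L{\left(\left(-5\right) 0 \right)} \right)} R = 365 + \frac{6 \left(\left(-5\right) 0\right)^{2}}{-5 + 3 \left(\left(-5\right) 0\right)^{2}} \left(-126\right) = 365 + \frac{6 \cdot 0^{2}}{-5 + 3 \cdot 0^{2}} \left(-126\right) = 365 + 6 \cdot 0 \frac{1}{-5 + 3 \cdot 0} \left(-126\right) = 365 + 6 \cdot 0 \frac{1}{-5 + 0} \left(-126\right) = 365 + 6 \cdot 0 \frac{1}{-5} \left(-126\right) = 365 + 6 \cdot 0 \left(- \frac{1}{5}\right) \left(-126\right) = 365 + 0 \left(-126\right) = 365 + 0 = 365$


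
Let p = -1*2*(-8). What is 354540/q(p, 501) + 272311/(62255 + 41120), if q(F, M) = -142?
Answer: -18305952169/7339625 ≈ -2494.1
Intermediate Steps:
p = 16 (p = -2*(-8) = 16)
354540/q(p, 501) + 272311/(62255 + 41120) = 354540/(-142) + 272311/(62255 + 41120) = 354540*(-1/142) + 272311/103375 = -177270/71 + 272311*(1/103375) = -177270/71 + 272311/103375 = -18305952169/7339625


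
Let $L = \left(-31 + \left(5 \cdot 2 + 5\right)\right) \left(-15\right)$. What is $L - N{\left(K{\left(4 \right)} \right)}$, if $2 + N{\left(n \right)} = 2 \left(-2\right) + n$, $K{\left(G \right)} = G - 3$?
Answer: $245$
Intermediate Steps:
$K{\left(G \right)} = -3 + G$ ($K{\left(G \right)} = G - 3 = -3 + G$)
$N{\left(n \right)} = -6 + n$ ($N{\left(n \right)} = -2 + \left(2 \left(-2\right) + n\right) = -2 + \left(-4 + n\right) = -6 + n$)
$L = 240$ ($L = \left(-31 + \left(10 + 5\right)\right) \left(-15\right) = \left(-31 + 15\right) \left(-15\right) = \left(-16\right) \left(-15\right) = 240$)
$L - N{\left(K{\left(4 \right)} \right)} = 240 - \left(-6 + \left(-3 + 4\right)\right) = 240 - \left(-6 + 1\right) = 240 - -5 = 240 + 5 = 245$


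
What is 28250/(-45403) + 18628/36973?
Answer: -198720166/1678685119 ≈ -0.11838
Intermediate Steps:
28250/(-45403) + 18628/36973 = 28250*(-1/45403) + 18628*(1/36973) = -28250/45403 + 18628/36973 = -198720166/1678685119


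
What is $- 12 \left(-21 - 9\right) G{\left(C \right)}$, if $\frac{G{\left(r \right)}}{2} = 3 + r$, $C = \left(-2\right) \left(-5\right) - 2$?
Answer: $7920$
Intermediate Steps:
$C = 8$ ($C = 10 - 2 = 8$)
$G{\left(r \right)} = 6 + 2 r$ ($G{\left(r \right)} = 2 \left(3 + r\right) = 6 + 2 r$)
$- 12 \left(-21 - 9\right) G{\left(C \right)} = - 12 \left(-21 - 9\right) \left(6 + 2 \cdot 8\right) = - 12 \left(-21 - 9\right) \left(6 + 16\right) = \left(-12\right) \left(-30\right) 22 = 360 \cdot 22 = 7920$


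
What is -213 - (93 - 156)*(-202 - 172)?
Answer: -23775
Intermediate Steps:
-213 - (93 - 156)*(-202 - 172) = -213 - (-63)*(-374) = -213 - 1*23562 = -213 - 23562 = -23775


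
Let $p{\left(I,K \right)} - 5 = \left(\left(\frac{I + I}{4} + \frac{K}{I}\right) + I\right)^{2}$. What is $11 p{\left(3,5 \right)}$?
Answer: $\frac{17039}{36} \approx 473.31$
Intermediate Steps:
$p{\left(I,K \right)} = 5 + \left(\frac{3 I}{2} + \frac{K}{I}\right)^{2}$ ($p{\left(I,K \right)} = 5 + \left(\left(\frac{I + I}{4} + \frac{K}{I}\right) + I\right)^{2} = 5 + \left(\left(2 I \frac{1}{4} + \frac{K}{I}\right) + I\right)^{2} = 5 + \left(\left(\frac{I}{2} + \frac{K}{I}\right) + I\right)^{2} = 5 + \left(\frac{3 I}{2} + \frac{K}{I}\right)^{2}$)
$11 p{\left(3,5 \right)} = 11 \left(5 + \frac{\left(2 \cdot 5 + 3 \cdot 3^{2}\right)^{2}}{4 \cdot 9}\right) = 11 \left(5 + \frac{1}{4} \cdot \frac{1}{9} \left(10 + 3 \cdot 9\right)^{2}\right) = 11 \left(5 + \frac{1}{4} \cdot \frac{1}{9} \left(10 + 27\right)^{2}\right) = 11 \left(5 + \frac{1}{4} \cdot \frac{1}{9} \cdot 37^{2}\right) = 11 \left(5 + \frac{1}{4} \cdot \frac{1}{9} \cdot 1369\right) = 11 \left(5 + \frac{1369}{36}\right) = 11 \cdot \frac{1549}{36} = \frac{17039}{36}$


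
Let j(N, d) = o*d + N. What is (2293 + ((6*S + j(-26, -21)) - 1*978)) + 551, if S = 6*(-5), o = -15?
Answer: 1975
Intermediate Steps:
S = -30
j(N, d) = N - 15*d (j(N, d) = -15*d + N = N - 15*d)
(2293 + ((6*S + j(-26, -21)) - 1*978)) + 551 = (2293 + ((6*(-30) + (-26 - 15*(-21))) - 1*978)) + 551 = (2293 + ((-180 + (-26 + 315)) - 978)) + 551 = (2293 + ((-180 + 289) - 978)) + 551 = (2293 + (109 - 978)) + 551 = (2293 - 869) + 551 = 1424 + 551 = 1975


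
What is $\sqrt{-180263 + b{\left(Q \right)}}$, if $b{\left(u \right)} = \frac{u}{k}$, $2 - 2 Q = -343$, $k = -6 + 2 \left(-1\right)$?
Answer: $\frac{i \sqrt{2884553}}{4} \approx 424.6 i$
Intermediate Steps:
$k = -8$ ($k = -6 - 2 = -8$)
$Q = \frac{345}{2}$ ($Q = 1 - - \frac{343}{2} = 1 + \frac{343}{2} = \frac{345}{2} \approx 172.5$)
$b{\left(u \right)} = - \frac{u}{8}$ ($b{\left(u \right)} = \frac{u}{-8} = u \left(- \frac{1}{8}\right) = - \frac{u}{8}$)
$\sqrt{-180263 + b{\left(Q \right)}} = \sqrt{-180263 - \frac{345}{16}} = \sqrt{- \frac{2884553}{16}} = \frac{i \sqrt{2884553}}{4}$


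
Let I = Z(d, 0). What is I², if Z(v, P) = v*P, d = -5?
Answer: 0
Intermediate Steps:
Z(v, P) = P*v
I = 0 (I = 0*(-5) = 0)
I² = 0² = 0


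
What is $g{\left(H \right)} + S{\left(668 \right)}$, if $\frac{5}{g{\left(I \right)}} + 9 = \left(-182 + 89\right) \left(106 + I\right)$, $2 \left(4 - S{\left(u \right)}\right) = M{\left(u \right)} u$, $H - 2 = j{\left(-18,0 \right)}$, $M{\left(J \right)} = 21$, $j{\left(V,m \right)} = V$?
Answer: $- \frac{58736795}{8379} \approx -7010.0$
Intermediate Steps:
$H = -16$ ($H = 2 - 18 = -16$)
$S{\left(u \right)} = 4 - \frac{21 u}{2}$
$g{\left(I \right)} = \frac{5}{-9867 - 93 I}$ ($g{\left(I \right)} = \frac{5}{-9 + \left(-182 + 89\right) \left(106 + I\right)} = \frac{5}{-9 - 93 \left(106 + I\right)} = \frac{5}{-9 - \left(9858 + 93 I\right)} = \frac{5}{-9867 - 93 I}$)
$g{\left(H \right)} + S{\left(668 \right)} = - \frac{5}{9867 + 93 \left(-16\right)} + \left(4 - 7014\right) = - \frac{5}{9867 - 1488} + \left(4 - 7014\right) = - \frac{5}{8379} - 7010 = - \frac{58736795}{8379}$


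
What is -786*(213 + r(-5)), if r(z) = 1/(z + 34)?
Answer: -4855908/29 ≈ -1.6745e+5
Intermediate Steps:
r(z) = 1/(34 + z)
-786*(213 + r(-5)) = -786*(213 + 1/(34 - 5)) = -786*(213 + 1/29) = -786*6178/29 = -4855908/29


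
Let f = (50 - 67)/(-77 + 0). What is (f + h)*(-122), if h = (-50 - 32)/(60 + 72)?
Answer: 11285/231 ≈ 48.853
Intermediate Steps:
f = 17/77 (f = -17/(-77) = -17*(-1/77) = 17/77 ≈ 0.22078)
h = -41/66 (h = -82/132 = -82*1/132 = -41/66 ≈ -0.62121)
(f + h)*(-122) = (17/77 - 41/66)*(-122) = -185/462*(-122) = 11285/231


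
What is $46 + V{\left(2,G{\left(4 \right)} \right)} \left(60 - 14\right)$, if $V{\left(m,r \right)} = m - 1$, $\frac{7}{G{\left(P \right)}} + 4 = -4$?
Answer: $92$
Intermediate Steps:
$G{\left(P \right)} = - \frac{7}{8}$ ($G{\left(P \right)} = \frac{7}{-4 - 4} = \frac{7}{-8} = 7 \left(- \frac{1}{8}\right) = - \frac{7}{8}$)
$V{\left(m,r \right)} = -1 + m$
$46 + V{\left(2,G{\left(4 \right)} \right)} \left(60 - 14\right) = 46 + \left(-1 + 2\right) \left(60 - 14\right) = 46 + 1 \cdot 46 = 46 + 46 = 92$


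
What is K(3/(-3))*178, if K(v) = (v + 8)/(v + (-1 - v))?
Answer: -1246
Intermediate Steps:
K(v) = -8 - v (K(v) = (8 + v)/(-1) = (8 + v)*(-1) = -8 - v)
K(3/(-3))*178 = (-8 - 3/(-3))*178 = (-8 - 3*(-1)/3)*178 = (-8 - 1*(-1))*178 = (-8 + 1)*178 = -7*178 = -1246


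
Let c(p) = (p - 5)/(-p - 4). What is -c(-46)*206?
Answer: 1751/7 ≈ 250.14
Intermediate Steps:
c(p) = (-5 + p)/(-4 - p)
-c(-46)*206 = -(5 - 1*(-46))/(4 - 46)*206 = -(5 + 46)/(-42)*206 = -(-1)*51/42*206 = -1*(-17/14)*206 = (17/14)*206 = 1751/7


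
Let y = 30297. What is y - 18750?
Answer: 11547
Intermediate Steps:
y - 18750 = 30297 - 18750 = 11547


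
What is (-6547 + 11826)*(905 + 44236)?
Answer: 238299339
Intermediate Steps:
(-6547 + 11826)*(905 + 44236) = 5279*45141 = 238299339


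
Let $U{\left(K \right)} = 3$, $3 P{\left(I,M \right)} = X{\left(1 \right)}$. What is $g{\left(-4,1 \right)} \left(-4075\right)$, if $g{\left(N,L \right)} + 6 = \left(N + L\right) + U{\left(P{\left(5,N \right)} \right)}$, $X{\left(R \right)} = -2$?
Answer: $24450$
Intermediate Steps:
$P{\left(I,M \right)} = - \frac{2}{3}$ ($P{\left(I,M \right)} = \frac{1}{3} \left(-2\right) = - \frac{2}{3}$)
$g{\left(N,L \right)} = -3 + L + N$ ($g{\left(N,L \right)} = -6 + \left(\left(N + L\right) + 3\right) = -6 + \left(\left(L + N\right) + 3\right) = -6 + \left(3 + L + N\right) = -3 + L + N$)
$g{\left(-4,1 \right)} \left(-4075\right) = \left(-3 + 1 - 4\right) \left(-4075\right) = \left(-6\right) \left(-4075\right) = 24450$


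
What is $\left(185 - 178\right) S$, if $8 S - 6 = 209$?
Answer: $\frac{1505}{8} \approx 188.13$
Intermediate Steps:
$S = \frac{215}{8}$ ($S = \frac{3}{4} + \frac{1}{8} \cdot 209 = \frac{3}{4} + \frac{209}{8} = \frac{215}{8} \approx 26.875$)
$\left(185 - 178\right) S = \left(185 - 178\right) \frac{215}{8} = 7 \cdot \frac{215}{8} = \frac{1505}{8}$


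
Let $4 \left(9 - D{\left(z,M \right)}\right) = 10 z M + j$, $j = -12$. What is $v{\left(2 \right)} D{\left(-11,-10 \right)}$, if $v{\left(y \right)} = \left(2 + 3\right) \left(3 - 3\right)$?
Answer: $0$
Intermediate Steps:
$D{\left(z,M \right)} = 12 - \frac{5 M z}{2}$ ($D{\left(z,M \right)} = 9 - \frac{10 z M - 12}{4} = 9 - \frac{10 M z - 12}{4} = 9 - \frac{-12 + 10 M z}{4} = 9 - \left(-3 + \frac{5 M z}{2}\right) = 12 - \frac{5 M z}{2}$)
$v{\left(y \right)} = 0$ ($v{\left(y \right)} = 5 \cdot 0 = 0$)
$v{\left(2 \right)} D{\left(-11,-10 \right)} = 0 \left(12 - \left(-25\right) \left(-11\right)\right) = 0 \left(12 - 275\right) = 0 \left(-263\right) = 0$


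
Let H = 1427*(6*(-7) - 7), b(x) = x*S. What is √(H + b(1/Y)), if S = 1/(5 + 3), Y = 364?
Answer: 495*I*√151242/728 ≈ 264.43*I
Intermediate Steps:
S = ⅛ (S = 1/8 = ⅛ ≈ 0.12500)
b(x) = x/8 (b(x) = x*(⅛) = x/8)
H = -69923 (H = 1427*(-42 - 7) = 1427*(-49) = -69923)
√(H + b(1/Y)) = √(-69923 + (⅛)/364) = √(-69923 + (⅛)*(1/364)) = √(-69923 + 1/2912) = √(-203615775/2912) = 495*I*√151242/728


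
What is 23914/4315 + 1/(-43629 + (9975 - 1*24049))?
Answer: 1379905227/248988445 ≈ 5.5420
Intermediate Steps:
23914/4315 + 1/(-43629 + (9975 - 1*24049)) = 23914*(1/4315) + 1/(-43629 + (9975 - 24049)) = 23914/4315 + 1/(-43629 - 14074) = 23914/4315 + 1/(-57703) = 23914/4315 - 1/57703 = 1379905227/248988445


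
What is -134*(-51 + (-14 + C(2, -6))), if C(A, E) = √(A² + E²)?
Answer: 8710 - 268*√10 ≈ 7862.5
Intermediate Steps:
-134*(-51 + (-14 + C(2, -6))) = -134*(-51 + (-14 + √(2² + (-6)²))) = -134*(-51 + (-14 + √(4 + 36))) = -134*(-51 + (-14 + √40)) = -134*(-51 + (-14 + 2*√10)) = -134*(-65 + 2*√10) = 8710 - 268*√10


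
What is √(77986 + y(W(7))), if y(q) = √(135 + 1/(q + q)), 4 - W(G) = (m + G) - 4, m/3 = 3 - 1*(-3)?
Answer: √(90151816 + 34*√156026)/34 ≈ 279.28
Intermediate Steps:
m = 18 (m = 3*(3 - 1*(-3)) = 3*(3 + 3) = 3*6 = 18)
W(G) = -10 - G (W(G) = 4 - ((18 + G) - 4) = 4 - (14 + G) = 4 + (-14 - G) = -10 - G)
y(q) = √(135 + 1/(2*q))
√(77986 + y(W(7))) = √(77986 + √(540 + 2/(-10 - 1*7))/2) = √(77986 + √(540 + 2/(-10 - 7))/2) = √(77986 + √(540 + 2/(-17))/2) = √(77986 + √(540 + 2*(-1/17))/2) = √(77986 + √(540 - 2/17)/2) = √(77986 + √(9178/17)/2) = √(77986 + (√156026/17)/2) = √(77986 + √156026/34)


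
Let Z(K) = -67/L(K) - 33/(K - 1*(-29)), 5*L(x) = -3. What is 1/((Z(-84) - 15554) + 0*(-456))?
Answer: -15/231626 ≈ -6.4760e-5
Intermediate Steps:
L(x) = -⅗ (L(x) = (⅕)*(-3) = -⅗)
Z(K) = 335/3 - 33/(29 + K) (Z(K) = -67/(-⅗) - 33/(K - 1*(-29)) = -67*(-5/3) - 33/(K + 29) = 335/3 - 33/(29 + K))
1/((Z(-84) - 15554) + 0*(-456)) = 1/(((9616 + 335*(-84))/(3*(29 - 84)) - 15554) + 0*(-456)) = 1/(((⅓)*(9616 - 28140)/(-55) - 15554) + 0) = 1/(((⅓)*(-1/55)*(-18524) - 15554) + 0) = 1/((1684/15 - 15554) + 0) = 1/(-231626/15 + 0) = 1/(-231626/15) = -15/231626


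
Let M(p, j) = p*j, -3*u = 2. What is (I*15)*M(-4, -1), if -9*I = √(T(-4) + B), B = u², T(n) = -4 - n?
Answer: -40/9 ≈ -4.4444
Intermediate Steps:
u = -⅔ (u = -⅓*2 = -⅔ ≈ -0.66667)
B = 4/9 (B = (-⅔)² = 4/9 ≈ 0.44444)
M(p, j) = j*p
I = -2/27 (I = -√((-4 - 1*(-4)) + 4/9)/9 = -√((-4 + 4) + 4/9)/9 = -√(0 + 4/9)/9 = -√(4/9)/9 = -⅑*⅔ = -2/27 ≈ -0.074074)
(I*15)*M(-4, -1) = (-2/27*15)*(-1*(-4)) = -10/9*4 = -40/9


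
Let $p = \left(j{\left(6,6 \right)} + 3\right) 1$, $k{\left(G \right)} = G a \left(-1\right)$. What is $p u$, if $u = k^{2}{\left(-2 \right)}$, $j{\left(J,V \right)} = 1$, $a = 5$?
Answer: $400$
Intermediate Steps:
$k{\left(G \right)} = - 5 G$ ($k{\left(G \right)} = G 5 \left(-1\right) = 5 G \left(-1\right) = - 5 G$)
$p = 4$ ($p = \left(1 + 3\right) 1 = 4 \cdot 1 = 4$)
$u = 100$ ($u = \left(\left(-5\right) \left(-2\right)\right)^{2} = 10^{2} = 100$)
$p u = 4 \cdot 100 = 400$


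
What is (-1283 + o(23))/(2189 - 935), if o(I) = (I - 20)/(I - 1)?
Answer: -28223/27588 ≈ -1.0230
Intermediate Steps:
o(I) = (-20 + I)/(-1 + I)
(-1283 + o(23))/(2189 - 935) = (-1283 + (-20 + 23)/(-1 + 23))/(2189 - 935) = (-1283 + 3/22)/1254 = (-1283 + (1/22)*3)*(1/1254) = (-1283 + 3/22)*(1/1254) = -28223/22*1/1254 = -28223/27588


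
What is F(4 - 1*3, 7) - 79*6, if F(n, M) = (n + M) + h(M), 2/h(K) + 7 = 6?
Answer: -468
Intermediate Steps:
h(K) = -2 (h(K) = 2/(-7 + 6) = 2/(-1) = 2*(-1) = -2)
F(n, M) = -2 + M + n (F(n, M) = (n + M) - 2 = (M + n) - 2 = -2 + M + n)
F(4 - 1*3, 7) - 79*6 = (-2 + 7 + (4 - 1*3)) - 79*6 = (-2 + 7 + (4 - 3)) - 474 = (-2 + 7 + 1) - 474 = 6 - 474 = -468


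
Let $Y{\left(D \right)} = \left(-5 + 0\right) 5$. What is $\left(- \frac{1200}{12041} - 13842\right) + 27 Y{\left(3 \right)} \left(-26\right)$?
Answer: $\frac{44646828}{12041} \approx 3707.9$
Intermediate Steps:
$Y{\left(D \right)} = -25$ ($Y{\left(D \right)} = \left(-5\right) 5 = -25$)
$\left(- \frac{1200}{12041} - 13842\right) + 27 Y{\left(3 \right)} \left(-26\right) = \left(- \frac{1200}{12041} - 13842\right) + 27 \left(-25\right) \left(-26\right) = \left(\left(-1200\right) \frac{1}{12041} - 13842\right) - -17550 = \left(- \frac{1200}{12041} - 13842\right) + 17550 = - \frac{166672722}{12041} + 17550 = \frac{44646828}{12041}$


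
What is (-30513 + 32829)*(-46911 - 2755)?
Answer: -115026456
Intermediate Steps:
(-30513 + 32829)*(-46911 - 2755) = 2316*(-49666) = -115026456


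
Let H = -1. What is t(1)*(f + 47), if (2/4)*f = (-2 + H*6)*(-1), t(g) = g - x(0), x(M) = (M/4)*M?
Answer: 63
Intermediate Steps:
x(M) = M²/4 (x(M) = (M*(¼))*M = (M/4)*M = M²/4)
t(g) = g (t(g) = g - 0²/4 = g - 0/4 = g - 1*0 = g + 0 = g)
f = 16 (f = 2*((-2 - 1*6)*(-1)) = 2*((-2 - 6)*(-1)) = 2*(-8*(-1)) = 2*8 = 16)
t(1)*(f + 47) = 1*(16 + 47) = 1*63 = 63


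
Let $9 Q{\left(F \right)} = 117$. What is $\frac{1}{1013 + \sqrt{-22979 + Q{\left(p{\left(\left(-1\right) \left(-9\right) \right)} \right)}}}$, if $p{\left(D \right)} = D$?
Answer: $\frac{1013}{1049135} - \frac{i \sqrt{22966}}{1049135} \approx 0.00096556 - 0.00014445 i$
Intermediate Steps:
$Q{\left(F \right)} = 13$ ($Q{\left(F \right)} = \frac{1}{9} \cdot 117 = 13$)
$\frac{1}{1013 + \sqrt{-22979 + Q{\left(p{\left(\left(-1\right) \left(-9\right) \right)} \right)}}} = \frac{1}{1013 + \sqrt{-22979 + 13}} = \frac{1}{1013 + \sqrt{-22966}} = \frac{1}{1013 + i \sqrt{22966}}$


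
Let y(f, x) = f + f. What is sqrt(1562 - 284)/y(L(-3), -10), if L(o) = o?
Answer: -sqrt(142)/2 ≈ -5.9582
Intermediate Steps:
y(f, x) = 2*f
sqrt(1562 - 284)/y(L(-3), -10) = sqrt(1562 - 284)/((2*(-3))) = sqrt(1278)/(-6) = (3*sqrt(142))*(-1/6) = -sqrt(142)/2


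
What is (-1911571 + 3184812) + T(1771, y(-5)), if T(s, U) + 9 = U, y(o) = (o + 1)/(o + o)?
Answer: 6366162/5 ≈ 1.2732e+6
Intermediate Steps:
y(o) = (1 + o)/(2*o) (y(o) = (1 + o)/((2*o)) = (1 + o)*(1/(2*o)) = (1 + o)/(2*o))
T(s, U) = -9 + U
(-1911571 + 3184812) + T(1771, y(-5)) = (-1911571 + 3184812) + (-9 + (½)*(1 - 5)/(-5)) = 1273241 + (-9 + (½)*(-⅕)*(-4)) = 1273241 + (-9 + ⅖) = 1273241 - 43/5 = 6366162/5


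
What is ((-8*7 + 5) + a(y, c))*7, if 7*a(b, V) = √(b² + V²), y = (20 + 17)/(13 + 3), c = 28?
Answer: -357 + √202073/16 ≈ -328.90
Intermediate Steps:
y = 37/16 ≈ 2.3125
a(b, V) = √(V² + b²)/7 (a(b, V) = √(b² + V²)/7 = √(V² + b²)/7)
((-8*7 + 5) + a(y, c))*7 = ((-8*7 + 5) + √(28² + (37/16)²)/7)*7 = ((-56 + 5) + √(784 + 1369/256)/7)*7 = (-51 + √(202073/256)/7)*7 = (-51 + (√202073/16)/7)*7 = (-51 + √202073/112)*7 = -357 + √202073/16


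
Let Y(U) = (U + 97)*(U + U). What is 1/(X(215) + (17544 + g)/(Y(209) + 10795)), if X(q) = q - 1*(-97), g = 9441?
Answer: 138703/43302321 ≈ 0.0032031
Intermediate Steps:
Y(U) = 2*U*(97 + U) (Y(U) = (97 + U)*(2*U) = 2*U*(97 + U))
X(q) = 97 + q (X(q) = q + 97 = 97 + q)
1/(X(215) + (17544 + g)/(Y(209) + 10795)) = 1/((97 + 215) + (17544 + 9441)/(2*209*(97 + 209) + 10795)) = 1/(312 + 26985/(2*209*306 + 10795)) = 1/(312 + 26985/(127908 + 10795)) = 1/(312 + 26985/138703) = 1/(43302321/138703) = 138703/43302321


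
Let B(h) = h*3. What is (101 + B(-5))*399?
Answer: 34314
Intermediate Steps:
B(h) = 3*h
(101 + B(-5))*399 = (101 + 3*(-5))*399 = (101 - 15)*399 = 86*399 = 34314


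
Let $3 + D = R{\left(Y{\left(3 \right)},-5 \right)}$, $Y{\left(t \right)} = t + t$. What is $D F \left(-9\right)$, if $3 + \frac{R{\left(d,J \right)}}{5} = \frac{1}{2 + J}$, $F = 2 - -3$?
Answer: $885$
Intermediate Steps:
$Y{\left(t \right)} = 2 t$
$F = 5$ ($F = 2 + 3 = 5$)
$R{\left(d,J \right)} = -15 + \frac{5}{2 + J}$
$D = - \frac{59}{3}$ ($D = -3 + \frac{5 \left(-5 - -15\right)}{2 - 5} = -3 + \frac{5 \left(-5 + 15\right)}{-3} = -3 + 5 \left(- \frac{1}{3}\right) 10 = -3 - \frac{50}{3} = - \frac{59}{3} \approx -19.667$)
$D F \left(-9\right) = \left(- \frac{59}{3}\right) 5 \left(-9\right) = \left(- \frac{295}{3}\right) \left(-9\right) = 885$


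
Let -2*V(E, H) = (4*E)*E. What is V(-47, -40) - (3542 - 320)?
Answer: -7640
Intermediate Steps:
V(E, H) = -2*E² (V(E, H) = -4*E*E/2 = -2*E²)
V(-47, -40) - (3542 - 320) = -2*(-47)² - (3542 - 320) = -2*2209 - 1*3222 = -4418 - 3222 = -7640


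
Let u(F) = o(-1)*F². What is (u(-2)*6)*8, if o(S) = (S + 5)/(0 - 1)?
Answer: -768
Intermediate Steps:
o(S) = -5 - S (o(S) = (5 + S)/(-1) = (5 + S)*(-1) = -5 - S)
u(F) = -4*F² (u(F) = (-5 - 1*(-1))*F² = (-5 + 1)*F² = -4*F²)
(u(-2)*6)*8 = (-4*(-2)²*6)*8 = (-4*4*6)*8 = -16*6*8 = -96*8 = -768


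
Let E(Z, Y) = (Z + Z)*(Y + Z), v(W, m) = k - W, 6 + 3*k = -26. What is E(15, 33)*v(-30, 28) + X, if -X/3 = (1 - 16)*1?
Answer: 27885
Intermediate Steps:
k = -32/3 (k = -2 + (⅓)*(-26) = -2 - 26/3 = -32/3 ≈ -10.667)
v(W, m) = -32/3 - W
E(Z, Y) = 2*Z*(Y + Z) (E(Z, Y) = (2*Z)*(Y + Z) = 2*Z*(Y + Z))
X = 45 (X = -3*(1 - 16) = -(-45) = -3*(-15) = 45)
E(15, 33)*v(-30, 28) + X = (2*15*(33 + 15))*(-32/3 - 1*(-30)) + 45 = (2*15*48)*(-32/3 + 30) + 45 = 1440*(58/3) + 45 = 27840 + 45 = 27885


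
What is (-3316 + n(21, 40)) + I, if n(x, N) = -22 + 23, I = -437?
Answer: -3752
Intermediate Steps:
n(x, N) = 1
(-3316 + n(21, 40)) + I = (-3316 + 1) - 437 = -3315 - 437 = -3752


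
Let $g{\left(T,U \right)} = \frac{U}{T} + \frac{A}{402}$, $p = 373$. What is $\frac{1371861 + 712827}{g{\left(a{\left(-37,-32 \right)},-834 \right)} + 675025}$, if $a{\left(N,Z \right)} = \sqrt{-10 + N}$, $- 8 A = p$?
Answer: $\frac{684054631147055415552}{221497851500389910999} - \frac{17982049850007552 i \sqrt{47}}{221497851500389910999} \approx 3.0883 - 0.00055657 i$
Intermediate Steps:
$A = - \frac{373}{8}$ ($A = \left(- \frac{1}{8}\right) 373 = - \frac{373}{8} \approx -46.625$)
$g{\left(T,U \right)} = - \frac{373}{3216} + \frac{U}{T}$ ($g{\left(T,U \right)} = \frac{U}{T} - \frac{373}{8 \cdot 402} = \frac{U}{T} - \frac{373}{3216} = - \frac{373}{3216} + \frac{U}{T}$)
$\frac{1371861 + 712827}{g{\left(a{\left(-37,-32 \right)},-834 \right)} + 675025} = \frac{1371861 + 712827}{\left(- \frac{373}{3216} - \frac{834}{\sqrt{-10 - 37}}\right) + 675025} = \frac{2084688}{\left(- \frac{373}{3216} - \frac{834}{\sqrt{-47}}\right) + 675025} = \frac{2084688}{\left(- \frac{373}{3216} - \frac{834}{i \sqrt{47}}\right) + 675025} = \frac{2084688}{\left(- \frac{373}{3216} - 834 \left(- \frac{i \sqrt{47}}{47}\right)\right) + 675025} = \frac{2084688}{\left(- \frac{373}{3216} + \frac{834 i \sqrt{47}}{47}\right) + 675025} = \frac{2084688}{\frac{2170880027}{3216} + \frac{834 i \sqrt{47}}{47}}$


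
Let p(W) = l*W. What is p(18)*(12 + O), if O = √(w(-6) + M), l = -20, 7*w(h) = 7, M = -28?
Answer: -4320 - 1080*I*√3 ≈ -4320.0 - 1870.6*I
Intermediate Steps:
w(h) = 1 (w(h) = (⅐)*7 = 1)
O = 3*I*√3 (O = √(1 - 28) = √(-27) = 3*I*√3 ≈ 5.1962*I)
p(W) = -20*W
p(18)*(12 + O) = (-20*18)*(12 + 3*I*√3) = -360*(12 + 3*I*√3) = -4320 - 1080*I*√3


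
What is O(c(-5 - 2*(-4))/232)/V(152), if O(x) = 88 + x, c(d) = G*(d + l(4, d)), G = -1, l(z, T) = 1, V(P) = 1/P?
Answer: 387828/29 ≈ 13373.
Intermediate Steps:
c(d) = -1 - d (c(d) = -(d + 1) = -(1 + d) = -1 - d)
O(c(-5 - 2*(-4))/232)/V(152) = (88 + (-1 - (-5 - 2*(-4)))/232)/(1/152) = (88 + (-1 - (-5 + 8))*(1/232))/(1/152) = (88 + (-1 - 1*3)*(1/232))*152 = (88 + (-1 - 3)*(1/232))*152 = (88 - 4*1/232)*152 = (88 - 1/58)*152 = (5103/58)*152 = 387828/29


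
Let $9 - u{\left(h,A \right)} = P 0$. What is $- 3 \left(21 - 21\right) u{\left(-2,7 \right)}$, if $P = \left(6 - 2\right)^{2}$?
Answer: $0$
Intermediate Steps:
$P = 16$ ($P = 4^{2} = 16$)
$u{\left(h,A \right)} = 9$ ($u{\left(h,A \right)} = 9 - 16 \cdot 0 = 9 - 0 = 9 + 0 = 9$)
$- 3 \left(21 - 21\right) u{\left(-2,7 \right)} = - 3 \left(21 - 21\right) 9 = \left(-3\right) 0 \cdot 9 = 0 \cdot 9 = 0$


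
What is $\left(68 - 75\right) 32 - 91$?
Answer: $-315$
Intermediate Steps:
$\left(68 - 75\right) 32 - 91 = \left(-7\right) 32 - 91 = -224 - 91 = -315$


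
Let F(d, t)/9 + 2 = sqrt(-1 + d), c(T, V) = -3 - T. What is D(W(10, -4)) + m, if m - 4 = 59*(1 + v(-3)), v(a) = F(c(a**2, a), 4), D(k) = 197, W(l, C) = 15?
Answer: -802 + 531*I*sqrt(13) ≈ -802.0 + 1914.5*I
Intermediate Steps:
F(d, t) = -18 + 9*sqrt(-1 + d)
v(a) = -18 + 9*sqrt(-4 - a**2) (v(a) = -18 + 9*sqrt(-1 + (-3 - a**2)) = -18 + 9*sqrt(-4 - a**2))
m = -999 + 531*I*sqrt(13) (m = 4 + 59*(1 + (-18 + 9*sqrt(-4 - 1*(-3)**2))) = 4 + 59*(1 + (-18 + 9*sqrt(-4 - 1*9))) = 4 + 59*(1 + (-18 + 9*sqrt(-4 - 9))) = 4 + 59*(1 + (-18 + 9*sqrt(-13))) = 4 + 59*(1 + (-18 + 9*(I*sqrt(13)))) = 4 + 59*(1 + (-18 + 9*I*sqrt(13))) = 4 + 59*(-17 + 9*I*sqrt(13)) = 4 + (-1003 + 531*I*sqrt(13)) = -999 + 531*I*sqrt(13) ≈ -999.0 + 1914.5*I)
D(W(10, -4)) + m = 197 + (-999 + 531*I*sqrt(13)) = -802 + 531*I*sqrt(13)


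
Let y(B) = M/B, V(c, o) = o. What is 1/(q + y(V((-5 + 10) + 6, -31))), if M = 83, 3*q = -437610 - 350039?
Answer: -93/24417368 ≈ -3.8088e-6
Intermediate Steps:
q = -787649/3 (q = (-437610 - 350039)/3 = (1/3)*(-787649) = -787649/3 ≈ -2.6255e+5)
y(B) = 83/B
1/(q + y(V((-5 + 10) + 6, -31))) = 1/(-787649/3 + 83/(-31)) = 1/(-787649/3 + 83*(-1/31)) = 1/(-787649/3 - 83/31) = 1/(-24417368/93) = -93/24417368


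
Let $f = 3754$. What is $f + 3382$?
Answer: $7136$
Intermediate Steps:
$f + 3382 = 3754 + 3382 = 7136$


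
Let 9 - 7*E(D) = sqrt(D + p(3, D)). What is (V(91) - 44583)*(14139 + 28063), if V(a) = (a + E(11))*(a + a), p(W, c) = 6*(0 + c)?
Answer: -1172666974 - 1097252*sqrt(77) ≈ -1.1823e+9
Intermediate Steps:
p(W, c) = 6*c
E(D) = 9/7 - sqrt(7)*sqrt(D)/7 (E(D) = 9/7 - sqrt(D + 6*D)/7 = 9/7 - sqrt(7)*sqrt(D)/7)
V(a) = 2*a*(9/7 + a - sqrt(77)/7) (V(a) = (a + (9/7 - sqrt(7)*sqrt(11)/7))*(a + a) = (a + (9/7 - sqrt(77)/7))*(2*a) = (9/7 + a - sqrt(77)/7)*(2*a) = 2*a*(9/7 + a - sqrt(77)/7))
(V(91) - 44583)*(14139 + 28063) = ((2/7)*91*(9 - sqrt(77) + 7*91) - 44583)*(14139 + 28063) = ((2/7)*91*(9 - sqrt(77) + 637) - 44583)*42202 = ((2/7)*91*(646 - sqrt(77)) - 44583)*42202 = ((16796 - 26*sqrt(77)) - 44583)*42202 = (-27787 - 26*sqrt(77))*42202 = -1172666974 - 1097252*sqrt(77)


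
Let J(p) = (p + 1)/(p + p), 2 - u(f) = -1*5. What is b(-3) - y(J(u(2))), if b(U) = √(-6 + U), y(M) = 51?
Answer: -51 + 3*I ≈ -51.0 + 3.0*I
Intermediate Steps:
u(f) = 7 (u(f) = 2 - (-1)*5 = 2 - 1*(-5) = 2 + 5 = 7)
J(p) = (1 + p)/(2*p) (J(p) = (1 + p)/((2*p)) = (1 + p)*(1/(2*p)) = (1 + p)/(2*p))
b(-3) - y(J(u(2))) = √(-6 - 3) - 1*51 = √(-9) - 51 = 3*I - 51 = -51 + 3*I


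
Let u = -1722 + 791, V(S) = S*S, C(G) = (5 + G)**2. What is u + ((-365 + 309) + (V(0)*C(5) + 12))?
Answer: -975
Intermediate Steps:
V(S) = S**2
u = -931
u + ((-365 + 309) + (V(0)*C(5) + 12)) = -931 + ((-365 + 309) + (0**2*(5 + 5)**2 + 12)) = -931 + (-56 + (0*10**2 + 12)) = -931 + (-56 + (0*100 + 12)) = -931 + (-56 + (0 + 12)) = -931 + (-56 + 12) = -931 - 44 = -975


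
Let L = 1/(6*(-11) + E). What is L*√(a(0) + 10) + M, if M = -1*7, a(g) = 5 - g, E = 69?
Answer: -7 + √15/3 ≈ -5.7090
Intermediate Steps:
L = ⅓ (L = 1/(6*(-11) + 69) = 1/(-66 + 69) = 1/3 = ⅓ ≈ 0.33333)
M = -7
L*√(a(0) + 10) + M = √((5 - 1*0) + 10)/3 - 7 = √((5 + 0) + 10)/3 - 7 = √(5 + 10)/3 - 7 = √15/3 - 7 = -7 + √15/3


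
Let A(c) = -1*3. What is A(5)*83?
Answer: -249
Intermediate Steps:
A(c) = -3
A(5)*83 = -3*83 = -249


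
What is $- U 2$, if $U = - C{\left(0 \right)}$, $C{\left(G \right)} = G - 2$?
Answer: $-4$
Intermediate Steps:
$C{\left(G \right)} = -2 + G$
$U = 2$ ($U = - (-2 + 0) = \left(-1\right) \left(-2\right) = 2$)
$- U 2 = \left(-1\right) 2 \cdot 2 = \left(-2\right) 2 = -4$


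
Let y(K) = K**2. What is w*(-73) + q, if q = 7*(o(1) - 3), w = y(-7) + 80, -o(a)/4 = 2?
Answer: -9494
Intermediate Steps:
o(a) = -8 (o(a) = -4*2 = -8)
w = 129 (w = (-7)**2 + 80 = 49 + 80 = 129)
q = -77 (q = 7*(-8 - 3) = 7*(-11) = -77)
w*(-73) + q = 129*(-73) - 77 = -9417 - 77 = -9494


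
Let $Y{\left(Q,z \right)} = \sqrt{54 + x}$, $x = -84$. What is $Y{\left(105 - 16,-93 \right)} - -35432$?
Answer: $35432 + i \sqrt{30} \approx 35432.0 + 5.4772 i$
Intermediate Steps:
$Y{\left(Q,z \right)} = i \sqrt{30}$ ($Y{\left(Q,z \right)} = \sqrt{54 - 84} = \sqrt{-30} = i \sqrt{30}$)
$Y{\left(105 - 16,-93 \right)} - -35432 = i \sqrt{30} - -35432 = i \sqrt{30} + 35432 = 35432 + i \sqrt{30}$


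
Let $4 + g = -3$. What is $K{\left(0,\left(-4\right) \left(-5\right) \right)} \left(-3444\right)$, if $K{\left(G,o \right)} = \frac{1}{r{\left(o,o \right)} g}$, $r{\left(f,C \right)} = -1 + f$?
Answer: $\frac{492}{19} \approx 25.895$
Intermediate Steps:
$g = -7$ ($g = -4 - 3 = -7$)
$K{\left(G,o \right)} = \frac{1}{7 - 7 o}$ ($K{\left(G,o \right)} = \frac{1}{\left(-1 + o\right) \left(-7\right)} = \frac{1}{7 - 7 o}$)
$K{\left(0,\left(-4\right) \left(-5\right) \right)} \left(-3444\right) = - \frac{1}{-7 + 7 \left(\left(-4\right) \left(-5\right)\right)} \left(-3444\right) = - \frac{1}{-7 + 7 \cdot 20} \left(-3444\right) = - \frac{1}{-7 + 140} \left(-3444\right) = - \frac{1}{133} \left(-3444\right) = \left(-1\right) \frac{1}{133} \left(-3444\right) = \left(- \frac{1}{133}\right) \left(-3444\right) = \frac{492}{19}$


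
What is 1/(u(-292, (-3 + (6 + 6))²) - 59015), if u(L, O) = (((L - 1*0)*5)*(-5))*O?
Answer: 1/532285 ≈ 1.8787e-6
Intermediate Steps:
u(L, O) = -25*L*O (u(L, O) = (((L + 0)*5)*(-5))*O = ((L*5)*(-5))*O = ((5*L)*(-5))*O = (-25*L)*O = -25*L*O)
1/(u(-292, (-3 + (6 + 6))²) - 59015) = 1/(-25*(-292)*(-3 + (6 + 6))² - 59015) = 1/(-25*(-292)*(-3 + 12)² - 59015) = 1/(-25*(-292)*9² - 59015) = 1/(-25*(-292)*81 - 59015) = 1/(591300 - 59015) = 1/532285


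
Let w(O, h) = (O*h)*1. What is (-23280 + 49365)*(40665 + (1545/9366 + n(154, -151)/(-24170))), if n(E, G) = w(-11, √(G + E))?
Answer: 3311664084825/3122 + 57387*√3/4834 ≈ 1.0608e+9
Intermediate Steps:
w(O, h) = O*h
n(E, G) = -11*√(E + G) (n(E, G) = -11*√(G + E) = -11*√(E + G))
(-23280 + 49365)*(40665 + (1545/9366 + n(154, -151)/(-24170))) = (-23280 + 49365)*(40665 + (1545/9366 - 11*√(154 - 151)/(-24170))) = 26085*(40665 + (1545*(1/9366) - 11*√3*(-1/24170))) = 26085*(40665 + (515/3122 + 11*√3/24170)) = 26085*(126956645/3122 + 11*√3/24170) = 3311664084825/3122 + 57387*√3/4834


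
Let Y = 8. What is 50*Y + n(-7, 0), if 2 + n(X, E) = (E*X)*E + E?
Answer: 398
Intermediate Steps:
n(X, E) = -2 + E + X*E² (n(X, E) = -2 + ((E*X)*E + E) = -2 + (X*E² + E) = -2 + (E + X*E²) = -2 + E + X*E²)
50*Y + n(-7, 0) = 50*8 + (-2 + 0 - 7*0²) = 400 + (-2 + 0 - 7*0) = 400 + (-2 + 0 + 0) = 400 - 2 = 398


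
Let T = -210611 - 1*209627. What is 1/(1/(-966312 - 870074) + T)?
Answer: -1836386/771719179869 ≈ -2.3796e-6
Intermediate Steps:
T = -420238 (T = -210611 - 209627 = -420238)
1/(1/(-966312 - 870074) + T) = 1/(1/(-966312 - 870074) - 420238) = 1/(1/(-1836386) - 420238) = 1/(-1/1836386 - 420238) = 1/(-771719179869/1836386) = -1836386/771719179869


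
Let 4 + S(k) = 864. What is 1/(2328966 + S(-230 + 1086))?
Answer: 1/2329826 ≈ 4.2922e-7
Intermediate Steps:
S(k) = 860 (S(k) = -4 + 864 = 860)
1/(2328966 + S(-230 + 1086)) = 1/(2328966 + 860) = 1/2329826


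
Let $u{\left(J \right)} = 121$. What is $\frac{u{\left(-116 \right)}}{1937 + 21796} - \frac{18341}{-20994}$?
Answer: $\frac{145942409}{166083534} \approx 0.87873$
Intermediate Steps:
$\frac{u{\left(-116 \right)}}{1937 + 21796} - \frac{18341}{-20994} = \frac{121}{1937 + 21796} - \frac{18341}{-20994} = \frac{121}{23733} - - \frac{18341}{20994} = 121 \cdot \frac{1}{23733} + \frac{18341}{20994} = \frac{121}{23733} + \frac{18341}{20994} = \frac{145942409}{166083534}$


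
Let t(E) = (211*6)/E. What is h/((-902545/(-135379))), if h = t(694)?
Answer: 85694907/313183115 ≈ 0.27363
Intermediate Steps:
t(E) = 1266/E
h = 633/347 (h = 1266/694 = 1266*(1/694) = 633/347 ≈ 1.8242)
h/((-902545/(-135379))) = 633/(347*((-902545/(-135379)))) = 633/(347*((-902545*(-1/135379)))) = 633/(347*(902545/135379)) = (633/347)*(135379/902545) = 85694907/313183115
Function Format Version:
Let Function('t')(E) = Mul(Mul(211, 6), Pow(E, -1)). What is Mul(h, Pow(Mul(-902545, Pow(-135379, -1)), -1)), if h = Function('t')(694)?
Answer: Rational(85694907, 313183115) ≈ 0.27363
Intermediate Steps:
Function('t')(E) = Mul(1266, Pow(E, -1))
h = Rational(633, 347) (h = Mul(1266, Pow(694, -1)) = Mul(1266, Rational(1, 694)) = Rational(633, 347) ≈ 1.8242)
Mul(h, Pow(Mul(-902545, Pow(-135379, -1)), -1)) = Mul(Rational(633, 347), Pow(Mul(-902545, Pow(-135379, -1)), -1)) = Mul(Rational(633, 347), Pow(Mul(-902545, Rational(-1, 135379)), -1)) = Mul(Rational(633, 347), Pow(Rational(902545, 135379), -1)) = Mul(Rational(633, 347), Rational(135379, 902545)) = Rational(85694907, 313183115)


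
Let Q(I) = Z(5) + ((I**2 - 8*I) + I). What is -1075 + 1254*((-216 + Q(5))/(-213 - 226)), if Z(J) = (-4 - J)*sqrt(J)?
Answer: -188521/439 + 11286*sqrt(5)/439 ≈ -371.95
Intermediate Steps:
Z(J) = sqrt(J)*(-4 - J)
Q(I) = I**2 - 9*sqrt(5) - 7*I (Q(I) = sqrt(5)*(-4 - 1*5) + ((I**2 - 8*I) + I) = sqrt(5)*(-4 - 5) + (I**2 - 7*I) = sqrt(5)*(-9) + (I**2 - 7*I) = -9*sqrt(5) + (I**2 - 7*I) = I**2 - 9*sqrt(5) - 7*I)
-1075 + 1254*((-216 + Q(5))/(-213 - 226)) = -1075 + 1254*((-216 + (5**2 - 9*sqrt(5) - 7*5))/(-213 - 226)) = -1075 + 1254*((-216 + (25 - 9*sqrt(5) - 35))/(-439)) = -1075 + 1254*((-216 + (-10 - 9*sqrt(5)))*(-1/439)) = -1075 + 1254*((-226 - 9*sqrt(5))*(-1/439)) = -1075 + 1254*(226/439 + 9*sqrt(5)/439) = -1075 + (283404/439 + 11286*sqrt(5)/439) = -188521/439 + 11286*sqrt(5)/439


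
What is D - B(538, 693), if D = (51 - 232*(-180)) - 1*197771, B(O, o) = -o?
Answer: -155267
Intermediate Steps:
D = -155960 (D = (51 + 41760) - 197771 = 41811 - 197771 = -155960)
D - B(538, 693) = -155960 - (-1)*693 = -155960 - 1*(-693) = -155960 + 693 = -155267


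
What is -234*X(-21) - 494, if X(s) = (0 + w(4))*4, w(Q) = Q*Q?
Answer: -15470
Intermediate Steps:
w(Q) = Q**2
X(s) = 64 (X(s) = (0 + 4**2)*4 = (0 + 16)*4 = 16*4 = 64)
-234*X(-21) - 494 = -234*64 - 494 = -14976 - 494 = -15470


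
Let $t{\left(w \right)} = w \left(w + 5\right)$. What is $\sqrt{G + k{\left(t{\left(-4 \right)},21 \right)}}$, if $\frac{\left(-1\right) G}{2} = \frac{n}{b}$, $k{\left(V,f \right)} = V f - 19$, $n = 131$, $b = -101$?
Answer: $\frac{i \sqrt{1024241}}{101} \approx 10.02 i$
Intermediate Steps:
$t{\left(w \right)} = w \left(5 + w\right)$
$k{\left(V,f \right)} = -19 + V f$
$G = \frac{262}{101}$ ($G = - 2 \frac{131}{-101} = - 2 \cdot 131 \left(- \frac{1}{101}\right) = \left(-2\right) \left(- \frac{131}{101}\right) = \frac{262}{101} \approx 2.5941$)
$\sqrt{G + k{\left(t{\left(-4 \right)},21 \right)}} = \sqrt{\frac{262}{101} + \left(-19 + - 4 \left(5 - 4\right) 21\right)} = \sqrt{\frac{262}{101} + \left(-19 + \left(-4\right) 1 \cdot 21\right)} = \sqrt{\frac{262}{101} - 103} = \sqrt{- \frac{10141}{101}} = \frac{i \sqrt{1024241}}{101}$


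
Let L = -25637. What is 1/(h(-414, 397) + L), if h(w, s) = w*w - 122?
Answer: 1/145637 ≈ 6.8664e-6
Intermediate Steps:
h(w, s) = -122 + w² (h(w, s) = w² - 122 = -122 + w²)
1/(h(-414, 397) + L) = 1/((-122 + (-414)²) - 25637) = 1/((-122 + 171396) - 25637) = 1/(171274 - 25637) = 1/145637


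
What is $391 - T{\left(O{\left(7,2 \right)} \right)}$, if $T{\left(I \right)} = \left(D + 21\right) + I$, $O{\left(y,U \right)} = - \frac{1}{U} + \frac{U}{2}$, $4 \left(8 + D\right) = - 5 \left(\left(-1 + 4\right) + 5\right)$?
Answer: $\frac{775}{2} \approx 387.5$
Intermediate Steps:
$D = -18$ ($D = -8 + \frac{\left(-5\right) \left(\left(-1 + 4\right) + 5\right)}{4} = -8 + \frac{\left(-5\right) \left(3 + 5\right)}{4} = -8 + \frac{\left(-5\right) 8}{4} = -8 + \frac{1}{4} \left(-40\right) = -8 - 10 = -18$)
$O{\left(y,U \right)} = \frac{U}{2} - \frac{1}{U}$ ($O{\left(y,U \right)} = - \frac{1}{U} + U \frac{1}{2} = - \frac{1}{U} + \frac{U}{2} = \frac{U}{2} - \frac{1}{U}$)
$T{\left(I \right)} = 3 + I$ ($T{\left(I \right)} = \left(-18 + 21\right) + I = 3 + I$)
$391 - T{\left(O{\left(7,2 \right)} \right)} = 391 - \left(3 + \left(\frac{1}{2} \cdot 2 - \frac{1}{2}\right)\right) = 391 - \left(3 + \left(1 - \frac{1}{2}\right)\right) = 391 - \left(3 + \frac{1}{2}\right) = 391 - \frac{7}{2} = \frac{775}{2}$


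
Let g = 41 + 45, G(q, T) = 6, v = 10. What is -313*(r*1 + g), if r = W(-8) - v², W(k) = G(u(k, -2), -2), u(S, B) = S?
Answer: 2504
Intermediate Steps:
g = 86
W(k) = 6
r = -94 (r = 6 - 1*10² = 6 - 1*100 = 6 - 100 = -94)
-313*(r*1 + g) = -313*(-94*1 + 86) = -313*(-94 + 86) = -313*(-8) = 2504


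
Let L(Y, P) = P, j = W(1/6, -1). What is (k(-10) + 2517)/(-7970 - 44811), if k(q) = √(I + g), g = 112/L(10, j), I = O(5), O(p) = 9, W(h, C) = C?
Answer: -2517/52781 - I*√103/52781 ≈ -0.047688 - 0.00019228*I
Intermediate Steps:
j = -1
I = 9
g = -112 (g = 112/(-1) = 112*(-1) = -112)
k(q) = I*√103 (k(q) = √(9 - 112) = √(-103) = I*√103)
(k(-10) + 2517)/(-7970 - 44811) = (I*√103 + 2517)/(-7970 - 44811) = (2517 + I*√103)/(-52781) = (2517 + I*√103)*(-1/52781) = -2517/52781 - I*√103/52781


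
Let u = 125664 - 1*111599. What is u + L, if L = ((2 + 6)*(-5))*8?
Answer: 13745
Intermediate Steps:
u = 14065 (u = 125664 - 111599 = 14065)
L = -320 (L = (8*(-5))*8 = -40*8 = -320)
u + L = 14065 - 320 = 13745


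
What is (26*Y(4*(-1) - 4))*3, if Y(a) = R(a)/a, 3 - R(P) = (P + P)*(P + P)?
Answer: 9867/4 ≈ 2466.8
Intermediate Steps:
R(P) = 3 - 4*P² (R(P) = 3 - (P + P)*(P + P) = 3 - 2*P*2*P = 3 - 4*P²)
Y(a) = (3 - 4*a²)/a
(26*Y(4*(-1) - 4))*3 = (26*(-4*(4*(-1) - 4) + 3/(4*(-1) - 4)))*3 = (26*(-4*(-4 - 4) + 3/(-4 - 4)))*3 = (26*(-4*(-8) + 3/(-8)))*3 = (26*(32 + 3*(-⅛)))*3 = (26*(32 - 3/8))*3 = (26*(253/8))*3 = (3289/4)*3 = 9867/4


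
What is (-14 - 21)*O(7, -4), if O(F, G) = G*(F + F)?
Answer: 1960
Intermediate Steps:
O(F, G) = 2*F*G (O(F, G) = G*(2*F) = 2*F*G)
(-14 - 21)*O(7, -4) = (-14 - 21)*(2*7*(-4)) = -35*(-56) = 1960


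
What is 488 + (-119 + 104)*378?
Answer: -5182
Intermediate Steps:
488 + (-119 + 104)*378 = 488 - 15*378 = 488 - 5670 = -5182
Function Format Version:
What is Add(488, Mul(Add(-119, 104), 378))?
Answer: -5182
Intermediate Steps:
Add(488, Mul(Add(-119, 104), 378)) = Add(488, Mul(-15, 378)) = Add(488, -5670) = -5182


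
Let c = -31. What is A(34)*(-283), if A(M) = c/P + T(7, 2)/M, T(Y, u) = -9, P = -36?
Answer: -103295/612 ≈ -168.78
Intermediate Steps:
A(M) = 31/36 - 9/M (A(M) = -31/(-36) - 9/M = -31*(-1/36) - 9/M = 31/36 - 9/M)
A(34)*(-283) = (31/36 - 9/34)*(-283) = (365/612)*(-283) = -103295/612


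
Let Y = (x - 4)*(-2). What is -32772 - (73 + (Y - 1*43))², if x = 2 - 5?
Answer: -34708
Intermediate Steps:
x = -3
Y = 14 (Y = (-3 - 4)*(-2) = -7*(-2) = 14)
-32772 - (73 + (Y - 1*43))² = -32772 - (73 + (14 - 1*43))² = -32772 - (73 + (14 - 43))² = -32772 - (73 - 29)² = -32772 - 1*44² = -32772 - 1*1936 = -32772 - 1936 = -34708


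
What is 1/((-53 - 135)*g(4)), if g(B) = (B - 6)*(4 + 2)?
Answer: 1/2256 ≈ 0.00044326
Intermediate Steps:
g(B) = -36 + 6*B (g(B) = (-6 + B)*6 = -36 + 6*B)
1/((-53 - 135)*g(4)) = 1/((-53 - 135)*(-36 + 6*4)) = 1/(-188*(-36 + 24)) = 1/(-188*(-12)) = 1/2256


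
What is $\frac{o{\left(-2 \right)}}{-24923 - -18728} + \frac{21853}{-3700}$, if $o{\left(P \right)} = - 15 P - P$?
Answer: $- \frac{27099547}{4584300} \approx -5.9114$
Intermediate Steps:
$o{\left(P \right)} = - 16 P$
$\frac{o{\left(-2 \right)}}{-24923 - -18728} + \frac{21853}{-3700} = \frac{\left(-16\right) \left(-2\right)}{-24923 - -18728} + \frac{21853}{-3700} = \frac{32}{-24923 + 18728} + 21853 \left(- \frac{1}{3700}\right) = \frac{32}{-6195} - \frac{21853}{3700} = 32 \left(- \frac{1}{6195}\right) - \frac{21853}{3700} = - \frac{32}{6195} - \frac{21853}{3700} = - \frac{27099547}{4584300}$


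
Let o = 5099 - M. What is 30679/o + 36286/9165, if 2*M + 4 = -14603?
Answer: 5317892/826683 ≈ 6.4328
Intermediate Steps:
M = -14607/2 (M = -2 + (½)*(-14603) = -2 - 14603/2 = -14607/2 ≈ -7303.5)
o = 24805/2 (o = 5099 - 1*(-14607/2) = 5099 + 14607/2 = 24805/2 ≈ 12403.)
30679/o + 36286/9165 = 30679/(24805/2) + 36286/9165 = 30679*(2/24805) + 36286*(1/9165) = 5578/2255 + 36286/9165 = 5317892/826683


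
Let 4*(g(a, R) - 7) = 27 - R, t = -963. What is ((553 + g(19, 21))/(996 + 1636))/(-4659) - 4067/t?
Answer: 33247331981/7872517296 ≈ 4.2232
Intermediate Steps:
g(a, R) = 55/4 - R/4 (g(a, R) = 7 + (27 - R)/4 = 7 + (27/4 - R/4) = 55/4 - R/4)
((553 + g(19, 21))/(996 + 1636))/(-4659) - 4067/t = ((553 + (55/4 - ¼*21))/(996 + 1636))/(-4659) - 4067/(-963) = ((553 + (55/4 - 21/4))/2632)*(-1/4659) - 4067*(-1/963) = ((553 + 17/2)*(1/2632))*(-1/4659) + 4067/963 = ((1123/2)*(1/2632))*(-1/4659) + 4067/963 = (1123/5264)*(-1/4659) + 4067/963 = -1123/24524976 + 4067/963 = 33247331981/7872517296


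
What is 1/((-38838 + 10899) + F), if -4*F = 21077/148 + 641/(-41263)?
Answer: -24427696/683355003927 ≈ -3.5747e-5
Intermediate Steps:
F = -869605383/24427696 (F = -(21077/148 + 641/(-41263))/4 = -(21077*(1/148) + 641*(-1/41263))/4 = -(21077/148 - 641/41263)/4 = -¼*869605383/6106924 = -869605383/24427696 ≈ -35.599)
1/((-38838 + 10899) + F) = 1/((-38838 + 10899) - 869605383/24427696) = 1/(-27939 - 869605383/24427696) = 1/(-683355003927/24427696) = -24427696/683355003927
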